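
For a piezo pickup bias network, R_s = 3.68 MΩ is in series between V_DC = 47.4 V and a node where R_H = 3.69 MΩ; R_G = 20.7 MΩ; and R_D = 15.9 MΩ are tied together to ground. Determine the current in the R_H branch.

Equivalent of the parallel group: R_p = 2.616 MΩ.
Node voltage V_A = V_DC · R_p/(R_s + R_p) = 47.4 × 0.4155 = 19.70 V.
I(R_H) = V_A / R_H = 19.70/3.69 = 5.338 µA.
(Check via current divider: I_total = 7.528 µA; share G_k/ΣG = 0.7091 → same result.)

I ≈ 5.34 µA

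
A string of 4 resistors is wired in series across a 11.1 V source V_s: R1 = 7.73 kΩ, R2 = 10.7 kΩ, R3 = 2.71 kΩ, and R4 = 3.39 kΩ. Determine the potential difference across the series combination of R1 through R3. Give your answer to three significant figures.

V ≈ 9.57 V

Series total: ΣR = 7.73 + 10.7 + 2.71 + 3.39 = 24.53 kΩ.
R_{R1..R3} = 7.73 + 10.7 + 2.71 = 21.14 kΩ.
Voltage divider: V = V_s · (21.14 / 24.53) = 11.1 × 0.8618 = 9.566 V.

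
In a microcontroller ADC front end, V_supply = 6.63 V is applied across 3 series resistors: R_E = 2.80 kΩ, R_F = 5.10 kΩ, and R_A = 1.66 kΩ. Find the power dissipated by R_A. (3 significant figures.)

The common current is I = 6.63/9.560 = 0.6935 mA.
P = I²R = 0.4810 × 1.66 = 0.7984 mW.

P ≈ 0.798 mW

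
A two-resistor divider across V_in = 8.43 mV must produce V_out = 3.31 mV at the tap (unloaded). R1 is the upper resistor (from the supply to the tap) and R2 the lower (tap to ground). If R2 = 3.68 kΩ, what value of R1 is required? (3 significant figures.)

R1 ≈ 5.69 kΩ

Required fraction k = V_out/V_in = 0.3926.
R1 = R2·(1/k − 1) = 3.68 × 1.547 = 5.692 kΩ.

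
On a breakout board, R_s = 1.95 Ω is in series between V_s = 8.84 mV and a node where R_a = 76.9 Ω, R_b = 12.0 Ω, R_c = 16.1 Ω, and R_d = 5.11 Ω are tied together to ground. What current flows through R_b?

I ≈ 0.436 mA

Parallel bank: R_p = 1/(1/76.9 + 1/12.0 + 1/16.1 + 1/5.11) = 2.824 Ω.
V_A by voltage divider: V_A = 8.84 × 2.824/(1.95 + 2.824) = 5.229 mV.
I(R_b) = V_A / R_b = 5.229/12.0 = 0.4357 mA.
(Equivalently: I_total = 1.852 mA, then current-divider fraction G_k/ΣG = 0.2353.)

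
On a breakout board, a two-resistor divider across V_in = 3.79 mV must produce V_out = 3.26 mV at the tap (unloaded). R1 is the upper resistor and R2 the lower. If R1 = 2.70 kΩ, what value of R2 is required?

V_out/V_in = R2/(R1+R2) = 0.8602.
Rearranging, R2 = R1·k/(1−k) = 2.70 × 6.151 = 16.61 kΩ.

R2 ≈ 16.6 kΩ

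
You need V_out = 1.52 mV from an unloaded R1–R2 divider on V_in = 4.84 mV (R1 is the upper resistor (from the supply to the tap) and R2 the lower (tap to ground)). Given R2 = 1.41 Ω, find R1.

R1 ≈ 3.08 Ω

The divider ratio is R2/(R1+R2) = 1.52/4.84 = 0.3140.
Rearranging, R1 = R2·(1−k)/k = 1.41 × 2.184 = 3.080 Ω.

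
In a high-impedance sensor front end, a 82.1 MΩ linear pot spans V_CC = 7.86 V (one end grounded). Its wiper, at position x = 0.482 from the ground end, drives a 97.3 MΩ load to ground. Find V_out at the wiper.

V_out ≈ 3.13 V

The pot divides into 42.53 MΩ above the wiper and 39.57 MΩ below.
Lower segment in parallel with the load: 39.57 ‖ 97.3 = 28.13 MΩ.
Then V_out = V_CC · 28.13/(42.53 + 28.13) = 3.129 V.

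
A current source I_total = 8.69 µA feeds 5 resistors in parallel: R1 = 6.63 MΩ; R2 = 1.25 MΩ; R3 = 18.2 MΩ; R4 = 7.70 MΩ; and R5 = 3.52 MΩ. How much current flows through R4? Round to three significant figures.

Conductances: ΣG = 1/6.63 + 1/1.25 + 1/18.2 + 1/7.70 + 1/3.52 = 1.420 (1/MΩ).
R4 takes the fraction G_k/ΣG = 0.1299/1.420 = 0.09147, so I = 8.69 × 0.09147 = 0.7949 µA.

I ≈ 0.795 µA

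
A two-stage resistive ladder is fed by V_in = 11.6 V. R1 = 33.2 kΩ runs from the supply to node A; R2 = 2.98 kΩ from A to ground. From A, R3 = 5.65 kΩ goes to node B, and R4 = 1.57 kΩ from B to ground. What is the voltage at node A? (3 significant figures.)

The second stage (R3 + R4 = 7.220 kΩ) loads node A in parallel with R2.
R2 ‖ (R3+R4) = 2.109 kΩ.
So V_A = 11.6 × 0.05974 = 0.6930 V.

V_A ≈ 0.693 V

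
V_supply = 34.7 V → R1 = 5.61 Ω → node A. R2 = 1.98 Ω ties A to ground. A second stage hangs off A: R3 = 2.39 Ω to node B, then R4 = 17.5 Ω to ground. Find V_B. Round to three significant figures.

Node A sees R2 in parallel with the series input of stage 2, R3 + R4 = 19.89 Ω.
R2 ‖ (R3+R4) = 1.801 Ω.
V_A = 34.7 × 1.801/(5.61 + 1.801) = 8.432 V.
V_B = V_A × 0.8798 = 7.419 V.

V_B ≈ 7.42 V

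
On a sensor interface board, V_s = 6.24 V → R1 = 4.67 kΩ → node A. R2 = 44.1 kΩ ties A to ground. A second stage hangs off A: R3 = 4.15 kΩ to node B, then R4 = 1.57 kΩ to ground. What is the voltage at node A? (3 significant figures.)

Looking into the second stage from A: R3 + R4 = 5.720 kΩ appears in parallel with R2.
R2 ‖ (R3+R4) = 5.063 kΩ.
First divider: V_A = V_s · 5.063/(4.67 + 5.063) = 3.246 V.

V_A ≈ 3.25 V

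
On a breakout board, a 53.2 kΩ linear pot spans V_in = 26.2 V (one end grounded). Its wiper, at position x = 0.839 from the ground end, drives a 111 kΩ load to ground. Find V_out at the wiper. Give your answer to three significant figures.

V_out ≈ 20.6 V

Split the track: R_lower = x·R_p = 44.63 kΩ, R_upper = (1−x)·R_p = 8.565 kΩ.
R_L loads the lower segment: effective lower R = 31.83 kΩ.
Loaded-divider output: V_out = 26.2 × 0.7880 = 20.65 V.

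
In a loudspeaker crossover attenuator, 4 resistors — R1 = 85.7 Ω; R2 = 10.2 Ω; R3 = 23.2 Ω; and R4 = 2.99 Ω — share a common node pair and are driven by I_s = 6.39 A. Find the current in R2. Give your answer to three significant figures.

ΣG = 1/85.7 + 1/10.2 + 1/23.2 + 1/2.99 = 0.4873.
Current divider: I(R2) = I_s · G_k/ΣG = 6.39 × (0.09804/0.4873) = 6.39 × 0.2012 = 1.286 A.

I ≈ 1.29 A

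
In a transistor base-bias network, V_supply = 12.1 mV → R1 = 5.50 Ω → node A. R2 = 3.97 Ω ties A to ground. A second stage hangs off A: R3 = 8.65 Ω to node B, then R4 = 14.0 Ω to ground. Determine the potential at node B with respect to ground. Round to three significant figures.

The second stage (R3 + R4 = 22.65 Ω) loads node A in parallel with R2.
R2 ‖ (R3+R4) = 3.378 Ω.
First divider: V_A = V_supply · 3.378/(5.50 + 3.378) = 4.604 mV.
Stage 2 is unloaded, so V_B = V_A · R4/(R3+R4) = 4.604 × 14.0/22.65 = 2.846 mV.

V_B ≈ 2.85 mV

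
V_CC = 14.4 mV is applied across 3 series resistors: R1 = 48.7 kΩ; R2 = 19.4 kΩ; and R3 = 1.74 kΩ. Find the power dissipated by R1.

P ≈ 2.07 nW

ΣR = 69.84 kΩ → I = 14.4/69.84 = 0.2062 µA.
P = I²R = 0.04251 × 48.7 = 2.070 nW.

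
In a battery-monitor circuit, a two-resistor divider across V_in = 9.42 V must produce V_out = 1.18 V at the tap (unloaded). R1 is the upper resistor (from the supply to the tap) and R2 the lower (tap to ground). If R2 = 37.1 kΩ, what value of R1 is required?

Required fraction k = V_out/V_in = 0.1253.
Rearranging, R1 = R2·(1−k)/k = 37.1 × 6.983 = 259.1 kΩ.

R1 ≈ 259 kΩ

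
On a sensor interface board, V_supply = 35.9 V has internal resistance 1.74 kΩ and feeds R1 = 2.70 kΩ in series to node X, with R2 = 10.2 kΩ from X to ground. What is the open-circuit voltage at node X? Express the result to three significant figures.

V_th ≈ 25.0 V

R1' = 1.74 + 2.70 = 4.440 kΩ (source resistance + R1).
V_th is the unloaded tap voltage: V_supply · R2/(R1'+R2) = 35.9 × 0.6967 = 25.01 V.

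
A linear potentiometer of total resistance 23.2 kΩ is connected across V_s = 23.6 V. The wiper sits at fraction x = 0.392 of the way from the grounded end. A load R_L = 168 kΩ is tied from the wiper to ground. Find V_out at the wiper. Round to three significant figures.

V_out ≈ 8.96 V

The pot divides into 14.11 kΩ above the wiper and 9.094 kΩ below.
Lower segment in parallel with the load: 9.094 ‖ 168 = 8.627 kΩ.
Then V_out = V_s · 8.627/(14.11 + 8.627) = 8.956 V.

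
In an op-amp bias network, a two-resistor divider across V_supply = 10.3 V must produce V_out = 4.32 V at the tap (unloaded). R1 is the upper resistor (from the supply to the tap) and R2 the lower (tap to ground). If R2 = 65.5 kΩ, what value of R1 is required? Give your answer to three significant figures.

V_out/V_supply = R2/(R1+R2) = 0.4194.
R1 = R2·(1/k − 1) = 65.5 × 1.384 = 90.67 kΩ.

R1 ≈ 90.7 kΩ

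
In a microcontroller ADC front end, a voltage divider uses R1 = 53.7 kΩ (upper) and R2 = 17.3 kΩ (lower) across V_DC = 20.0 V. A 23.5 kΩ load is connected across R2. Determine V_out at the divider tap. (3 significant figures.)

First combine the lower leg with the load: R2 ‖ R_L = 9.964 kΩ.
Then V_out = V_DC · R2'/(R1 + R2') = 20.0 × 9.964/63.66 = 3.130 V.

V_out ≈ 3.13 V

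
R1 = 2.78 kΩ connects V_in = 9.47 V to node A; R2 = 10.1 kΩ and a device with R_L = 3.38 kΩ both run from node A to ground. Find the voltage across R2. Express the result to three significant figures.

V_out ≈ 4.51 V

The load sits in parallel with R2, giving an effective lower resistance R2' = R2·R_L/(R2+R_L) = 2.532 kΩ.
Voltage divider with the loaded lower leg: V_out = 9.47 × 2.532/(2.78 + 2.532) = 9.47 × 0.4767 = 4.514 V.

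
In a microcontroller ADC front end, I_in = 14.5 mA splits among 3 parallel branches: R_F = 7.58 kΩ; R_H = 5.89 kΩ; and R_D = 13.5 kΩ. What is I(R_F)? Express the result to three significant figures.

I ≈ 5.09 mA

Conductances: ΣG = 1/7.58 + 1/5.89 + 1/13.5 = 0.3758 (1/kΩ).
R_F takes the fraction G_k/ΣG = 0.1319/0.3758 = 0.3511, so I = 14.5 × 0.3511 = 5.091 mA.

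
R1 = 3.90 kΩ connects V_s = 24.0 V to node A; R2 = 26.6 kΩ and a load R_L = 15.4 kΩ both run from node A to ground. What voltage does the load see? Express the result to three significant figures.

First combine the lower leg with the load: R2 ‖ R_L = 9.753 kΩ.
Now apply the divider: V_out = 24.0 × 0.7144 = 17.14 V.

V_out ≈ 17.1 V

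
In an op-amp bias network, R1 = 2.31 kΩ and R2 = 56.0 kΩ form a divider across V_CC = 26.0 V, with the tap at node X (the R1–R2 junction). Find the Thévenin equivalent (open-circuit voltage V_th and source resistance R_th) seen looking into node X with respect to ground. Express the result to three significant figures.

With X open, the divider is unloaded: V_th = 26.0 × 56.0/58.31 = 24.97 V.
Looking into X with the source shorted: R_th = R1·R2/(R1+R2) = 2.310 × 56.0/58.31 = 2.218 kΩ.

V_th ≈ 25.0 V, R_th ≈ 2.22 kΩ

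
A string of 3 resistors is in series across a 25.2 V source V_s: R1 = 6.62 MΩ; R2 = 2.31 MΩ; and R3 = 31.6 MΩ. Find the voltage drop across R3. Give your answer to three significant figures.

V ≈ 19.6 V

Total series resistance ΣR = 6.62 + 2.31 + 31.6 = 40.53 MΩ.
By the voltage-divider rule, V = 25.2 × 31.60/40.53 = 19.65 V.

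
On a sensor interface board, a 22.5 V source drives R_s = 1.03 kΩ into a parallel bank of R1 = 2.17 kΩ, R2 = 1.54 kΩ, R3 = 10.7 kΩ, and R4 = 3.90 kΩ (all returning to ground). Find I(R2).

I ≈ 5.84 mA

Equivalent of the parallel group: R_p = 0.6849 kΩ.
Node voltage V_A = V_CC · R_p/(R_s + R_p) = 22.5 × 0.3994 = 8.986 V.
I(R2) = V_A / R2 = 8.986/1.54 = 5.835 mA.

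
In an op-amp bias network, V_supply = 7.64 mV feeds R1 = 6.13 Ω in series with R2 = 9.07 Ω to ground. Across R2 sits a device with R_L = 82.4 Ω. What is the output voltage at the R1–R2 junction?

V_out ≈ 4.37 mV

The load sits in parallel with R2, giving an effective lower resistance R2' = R2·R_L/(R2+R_L) = 8.171 Ω.
Then V_out = V_supply · R2'/(R1 + R2') = 7.64 × 8.171/14.30 = 4.365 mV.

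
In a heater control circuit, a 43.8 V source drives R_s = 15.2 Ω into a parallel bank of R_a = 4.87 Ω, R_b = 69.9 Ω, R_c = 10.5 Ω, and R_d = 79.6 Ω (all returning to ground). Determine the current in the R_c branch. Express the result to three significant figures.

Combine the parallel branches: R_p = (1/4.87 + 1/69.9 + 1/10.5 + 1/79.6)⁻¹ = 3.054 Ω.
V_A = 43.8 × 3.054/18.25 = 7.328 V.
Branch current I = V_A/R_c = 7.328/10.5 = 0.6979 A.

I ≈ 0.698 A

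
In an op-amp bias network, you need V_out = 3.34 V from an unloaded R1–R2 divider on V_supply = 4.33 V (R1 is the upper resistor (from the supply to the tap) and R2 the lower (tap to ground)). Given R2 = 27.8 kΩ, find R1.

R1 ≈ 8.24 kΩ

Required fraction k = V_out/V_supply = 0.7714.
So R1 = R2 · (V_supply/V_out − 1) = 27.8 × (4.33/3.34 − 1) = 27.8 × 0.2964 = 8.240 kΩ.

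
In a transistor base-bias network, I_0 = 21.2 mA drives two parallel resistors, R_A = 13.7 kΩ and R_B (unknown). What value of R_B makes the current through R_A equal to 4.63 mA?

R_B ≈ 3.83 kΩ

In a two-way split, I_A/I_0 = R_B/(R_A + R_B).
4.63/21.2 = R_B/(R_A + R_B) → R_B = R_A · (0.2184)/(1 − 0.2184) = 13.7 × 0.2794 = 3.828 kΩ.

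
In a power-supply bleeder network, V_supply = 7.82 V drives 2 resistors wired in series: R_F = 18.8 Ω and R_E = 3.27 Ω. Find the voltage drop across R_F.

Series total: ΣR = 18.8 + 3.27 = 22.07 Ω.
By the voltage-divider rule, V = 7.82 × 18.80/22.07 = 6.661 V.

V ≈ 6.66 V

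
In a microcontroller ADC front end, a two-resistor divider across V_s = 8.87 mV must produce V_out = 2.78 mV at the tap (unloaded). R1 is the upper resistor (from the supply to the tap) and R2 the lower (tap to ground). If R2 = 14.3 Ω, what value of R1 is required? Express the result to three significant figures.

V_out/V_s = R2/(R1+R2) = 0.3134.
So R1 = R2 · (V_s/V_out − 1) = 14.3 × (8.87/2.78 − 1) = 14.3 × 2.191 = 31.33 Ω.

R1 ≈ 31.3 Ω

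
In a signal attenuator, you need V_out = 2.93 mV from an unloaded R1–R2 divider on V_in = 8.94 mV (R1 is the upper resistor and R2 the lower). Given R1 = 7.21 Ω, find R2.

R2 ≈ 3.52 Ω

The divider ratio is R2/(R1+R2) = 2.93/8.94 = 0.3277.
R2 = R1 · 0.3277/(1 − 0.3277) = 3.515 Ω.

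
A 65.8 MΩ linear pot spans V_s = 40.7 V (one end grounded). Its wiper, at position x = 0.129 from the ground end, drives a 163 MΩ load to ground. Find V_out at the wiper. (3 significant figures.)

Lower segment x·R_p = 8.488 MΩ; upper segment (1−x)·R_p = 57.31 MΩ.
Lower segment in parallel with the load: 8.488 ‖ 163 = 8.068 MΩ.
V_out = 40.7 × 8.068/(57.31 + 8.068) = 5.022 V.

V_out ≈ 5.02 V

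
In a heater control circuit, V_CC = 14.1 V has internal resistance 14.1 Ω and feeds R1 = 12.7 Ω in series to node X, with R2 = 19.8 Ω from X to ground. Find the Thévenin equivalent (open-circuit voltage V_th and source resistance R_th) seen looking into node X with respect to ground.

R1' = 14.1 + 12.7 = 26.80 Ω (source resistance + R1).
V_th is the unloaded tap voltage: V_CC · R2/(R1'+R2) = 14.1 × 0.4249 = 5.991 V.
With V_CC suppressed (replaced by a short), R_th = R1' ‖ R2 = (26.80 × 19.8)/(26.80 + 19.8) = 11.39 Ω.

V_th ≈ 5.99 V, R_th ≈ 11.4 Ω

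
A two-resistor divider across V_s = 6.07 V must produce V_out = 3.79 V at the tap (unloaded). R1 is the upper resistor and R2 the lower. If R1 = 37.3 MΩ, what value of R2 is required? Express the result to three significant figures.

V_out/V_s = R2/(R1+R2) = 0.6244.
R2 = R1 · 0.6244/(1 − 0.6244) = 62.00 MΩ.

R2 ≈ 62.0 MΩ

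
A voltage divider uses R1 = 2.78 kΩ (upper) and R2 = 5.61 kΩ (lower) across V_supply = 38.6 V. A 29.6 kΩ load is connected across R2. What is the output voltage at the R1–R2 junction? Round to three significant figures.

V_out ≈ 24.3 V

R2 ‖ R_L = (5.61 × 29.6)/(5.61 + 29.6) = 4.716 kΩ.
Then V_out = V_supply · R2'/(R1 + R2') = 38.6 × 4.716/7.496 = 24.28 V.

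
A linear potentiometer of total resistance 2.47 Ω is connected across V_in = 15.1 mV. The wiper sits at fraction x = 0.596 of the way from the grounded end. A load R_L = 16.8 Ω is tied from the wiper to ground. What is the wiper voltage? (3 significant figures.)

The pot divides into 0.9979 Ω above the wiper and 1.472 Ω below.
Lower segment in parallel with the load: 1.472 ‖ 16.8 = 1.354 Ω.
Loaded-divider output: V_out = 15.1 × 0.5756 = 8.692 mV.

V_out ≈ 8.69 mV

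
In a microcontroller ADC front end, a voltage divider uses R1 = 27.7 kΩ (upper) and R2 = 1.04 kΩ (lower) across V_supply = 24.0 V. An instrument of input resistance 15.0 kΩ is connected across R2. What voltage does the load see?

V_out ≈ 0.814 V

The load sits in parallel with R2, giving an effective lower resistance R2' = R2·R_L/(R2+R_L) = 0.9726 kΩ.
Then V_out = V_supply · R2'/(R1 + R2') = 24.0 × 0.9726/28.67 = 0.8141 V.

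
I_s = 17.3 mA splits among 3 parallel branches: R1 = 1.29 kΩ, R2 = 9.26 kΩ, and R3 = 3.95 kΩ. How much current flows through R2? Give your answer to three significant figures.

Conductances: ΣG = 1/1.29 + 1/9.26 + 1/3.95 = 1.136 (1/kΩ).
Current divider: I(R2) = I_s · G_k/ΣG = 17.3 × (0.1080/1.136) = 17.3 × 0.09503 = 1.644 mA.

I ≈ 1.64 mA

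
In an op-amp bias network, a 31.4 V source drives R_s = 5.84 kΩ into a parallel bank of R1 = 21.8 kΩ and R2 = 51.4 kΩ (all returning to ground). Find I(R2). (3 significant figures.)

I ≈ 0.442 mA

Parallel bank: R_p = 1/(1/21.8 + 1/51.4) = 15.31 kΩ.
Node voltage V_A = V_supply · R_p/(R_s + R_p) = 31.4 × 0.7238 = 22.73 V.
I(R2) = V_A / R2 = 22.73/51.4 = 0.4422 mA.
(Equivalently: I_total = 1.485 mA, then current-divider fraction G_k/ΣG = 0.2978.)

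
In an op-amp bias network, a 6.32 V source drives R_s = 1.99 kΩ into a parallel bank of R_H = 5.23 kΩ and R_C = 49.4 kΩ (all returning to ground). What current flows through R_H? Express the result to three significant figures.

Equivalent of the parallel group: R_p = 4.729 kΩ.
V_A by voltage divider: V_A = 6.32 × 4.729/(1.99 + 4.729) = 4.448 V.
I(R_H) = V_A / R_H = 4.448/5.23 = 0.8505 mA.

I ≈ 0.851 mA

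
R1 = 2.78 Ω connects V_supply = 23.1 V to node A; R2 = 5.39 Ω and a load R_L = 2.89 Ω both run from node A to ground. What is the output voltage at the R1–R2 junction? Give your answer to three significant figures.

The load sits in parallel with R2, giving an effective lower resistance R2' = R2·R_L/(R2+R_L) = 1.881 Ω.
Voltage divider with the loaded lower leg: V_out = 23.1 × 1.881/(2.78 + 1.881) = 23.1 × 0.4036 = 9.323 V.

V_out ≈ 9.32 V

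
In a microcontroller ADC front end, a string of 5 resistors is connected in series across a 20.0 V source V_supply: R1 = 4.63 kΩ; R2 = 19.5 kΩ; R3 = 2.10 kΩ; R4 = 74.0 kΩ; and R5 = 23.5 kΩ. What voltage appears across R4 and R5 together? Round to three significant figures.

Total series resistance ΣR = 4.63 + 19.5 + 2.10 + 74.0 + 23.5 = 123.7 kΩ.
R_{R4..R5} = 74.0 + 23.5 = 97.50 kΩ.
By the voltage-divider rule, V = 20.0 × 97.50/123.7 = 15.76 V.

V ≈ 15.8 V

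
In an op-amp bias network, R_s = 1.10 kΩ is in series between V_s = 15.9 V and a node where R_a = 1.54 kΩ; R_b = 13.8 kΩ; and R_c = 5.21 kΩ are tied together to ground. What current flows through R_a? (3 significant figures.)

I ≈ 5.15 mA

Equivalent of the parallel group: R_p = 1.094 kΩ.
Node voltage V_A = V_s · R_p/(R_s + R_p) = 15.9 × 0.4987 = 7.930 V.
I(R_a) = V_A / R_a = 7.930/1.54 = 5.149 mA.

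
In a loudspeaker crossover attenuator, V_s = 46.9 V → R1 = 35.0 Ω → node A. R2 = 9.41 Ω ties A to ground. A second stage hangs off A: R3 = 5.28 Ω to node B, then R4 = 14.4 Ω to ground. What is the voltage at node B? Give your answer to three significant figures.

Node A sees R2 in parallel with the series input of stage 2, R3 + R4 = 19.68 Ω.
Effective lower resistance at A: R2 ‖ 19.68 = 6.366 Ω.
So V_A = 46.9 × 0.1539 = 7.218 V.
Then the unloaded second divider: V_B = V_A × R4/(R3+R4) = 7.218 × 0.7317 = 5.281 V.

V_B ≈ 5.28 V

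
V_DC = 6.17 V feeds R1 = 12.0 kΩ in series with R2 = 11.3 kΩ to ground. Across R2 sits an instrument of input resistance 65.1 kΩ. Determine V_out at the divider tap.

V_out ≈ 2.75 V

First combine the lower leg with the load: R2 ‖ R_L = 9.629 kΩ.
Then V_out = V_DC · R2'/(R1 + R2') = 6.17 × 9.629/21.63 = 2.747 V.
(Unloaded it would be 2.99 V; the load pulls it down.)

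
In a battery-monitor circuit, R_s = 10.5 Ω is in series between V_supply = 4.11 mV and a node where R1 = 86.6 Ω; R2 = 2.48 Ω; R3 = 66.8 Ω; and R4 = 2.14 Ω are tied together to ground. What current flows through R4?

I ≈ 0.184 mA

Combine the parallel branches: R_p = (1/86.6 + 1/2.48 + 1/66.8 + 1/2.14)⁻¹ = 1.115 Ω.
Node voltage V_A = V_supply · R_p/(R_s + R_p) = 4.11 × 0.09598 = 0.3945 mV.
Branch current I = V_A/R4 = 0.3945/2.14 = 0.1843 mA.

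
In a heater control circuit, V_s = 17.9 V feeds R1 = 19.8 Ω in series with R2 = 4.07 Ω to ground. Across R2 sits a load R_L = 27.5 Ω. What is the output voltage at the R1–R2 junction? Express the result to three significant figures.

V_out ≈ 2.72 V

The load sits in parallel with R2, giving an effective lower resistance R2' = R2·R_L/(R2+R_L) = 3.545 Ω.
Now apply the divider: V_out = 17.9 × 0.1519 = 2.718 V.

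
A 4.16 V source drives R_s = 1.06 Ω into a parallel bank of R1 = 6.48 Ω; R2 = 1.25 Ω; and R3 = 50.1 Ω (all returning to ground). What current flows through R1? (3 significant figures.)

Equivalent of the parallel group: R_p = 1.026 Ω.
V_A by voltage divider: V_A = 4.16 × 1.026/(1.06 + 1.026) = 2.047 V.
I(R1) = V_A / R1 = 2.047/6.48 = 0.3158 A.

I ≈ 0.316 A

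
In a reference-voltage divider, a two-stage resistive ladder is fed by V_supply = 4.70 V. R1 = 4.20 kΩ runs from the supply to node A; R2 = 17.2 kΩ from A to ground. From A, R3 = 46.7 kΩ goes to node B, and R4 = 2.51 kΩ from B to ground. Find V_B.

V_B ≈ 0.180 V

Looking into the second stage from A: R3 + R4 = 49.21 kΩ appears in parallel with R2.
R2 ‖ (R3+R4) = 12.75 kΩ.
So V_A = 4.70 × 0.7521 = 3.535 V.
Stage 2 is unloaded, so V_B = V_A · R4/(R3+R4) = 3.535 × 2.51/49.21 = 0.1803 V.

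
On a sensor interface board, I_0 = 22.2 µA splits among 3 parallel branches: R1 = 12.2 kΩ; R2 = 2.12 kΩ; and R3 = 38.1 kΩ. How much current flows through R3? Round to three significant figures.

I ≈ 1.00 µA

Total conductance ΣG = 1/12.2 + 1/2.12 + 1/38.1 = 0.5799 (units of 1/kΩ).
R3 takes the fraction G_k/ΣG = 0.02625/0.5799 = 0.04526, so I = 22.2 × 0.04526 = 1.005 µA.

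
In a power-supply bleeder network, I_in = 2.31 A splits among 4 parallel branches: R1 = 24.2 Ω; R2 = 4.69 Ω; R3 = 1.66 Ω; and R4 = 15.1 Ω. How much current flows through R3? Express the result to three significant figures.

Total conductance ΣG = 1/24.2 + 1/4.69 + 1/1.66 + 1/15.1 = 0.9232 (units of 1/Ω).
Current divider: I(R3) = I_in · G_k/ΣG = 2.31 × (0.6024/0.9232) = 2.31 × 0.6525 = 1.507 A.

I ≈ 1.51 A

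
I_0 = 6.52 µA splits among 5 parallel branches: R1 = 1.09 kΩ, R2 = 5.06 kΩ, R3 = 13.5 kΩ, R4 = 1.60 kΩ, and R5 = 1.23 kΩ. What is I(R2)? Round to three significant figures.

I ≈ 0.490 µA

Total conductance ΣG = 1/1.09 + 1/5.06 + 1/13.5 + 1/1.60 + 1/1.23 = 2.627 (units of 1/kΩ).
Current divider: I(R2) = I_0 · G_k/ΣG = 6.52 × (0.1976/2.627) = 6.52 × 0.07523 = 0.4905 µA.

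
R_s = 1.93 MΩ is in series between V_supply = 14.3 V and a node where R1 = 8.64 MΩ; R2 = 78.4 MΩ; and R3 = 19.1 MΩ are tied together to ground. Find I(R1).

I ≈ 1.23 µA

Parallel bank: R_p = 1/(1/8.64 + 1/78.4 + 1/19.1) = 5.529 MΩ.
Node voltage V_A = V_supply · R_p/(R_s + R_p) = 14.3 × 0.7413 = 10.60 V.
Branch current I = V_A/R1 = 10.60/8.64 = 1.227 µA.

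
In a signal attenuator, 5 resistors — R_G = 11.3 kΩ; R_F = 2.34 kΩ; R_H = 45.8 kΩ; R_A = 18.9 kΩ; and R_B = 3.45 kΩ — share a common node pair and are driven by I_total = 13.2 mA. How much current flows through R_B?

I ≈ 4.35 mA

Conductances: ΣG = 1/11.3 + 1/2.34 + 1/45.8 + 1/18.9 + 1/3.45 = 0.8804 (1/kΩ).
By the current-divider rule, I = I_total · G_k/ΣG = 13.2 × 0.3292 = 4.346 mA.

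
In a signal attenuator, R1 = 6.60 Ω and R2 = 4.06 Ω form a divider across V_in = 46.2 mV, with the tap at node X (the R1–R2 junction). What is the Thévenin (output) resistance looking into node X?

R_th ≈ 2.51 Ω

Looking into X with the source shorted: R_th = R1·R2/(R1+R2) = 6.600 × 4.06/10.66 = 2.514 Ω.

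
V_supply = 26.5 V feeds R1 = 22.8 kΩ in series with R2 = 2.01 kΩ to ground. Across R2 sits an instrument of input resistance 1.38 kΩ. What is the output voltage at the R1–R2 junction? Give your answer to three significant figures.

V_out ≈ 0.918 V

First combine the lower leg with the load: R2 ‖ R_L = 0.8182 kΩ.
Voltage divider with the loaded lower leg: V_out = 26.5 × 0.8182/(22.8 + 0.8182) = 26.5 × 0.03464 = 0.9181 V.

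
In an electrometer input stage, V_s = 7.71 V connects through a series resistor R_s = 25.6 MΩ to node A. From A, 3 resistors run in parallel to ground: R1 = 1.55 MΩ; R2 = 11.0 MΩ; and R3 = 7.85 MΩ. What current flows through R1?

I ≈ 0.215 µA

Combine the parallel branches: R_p = (1/1.55 + 1/11.0 + 1/7.85)⁻¹ = 1.158 MΩ.
Node voltage V_A = V_s · R_p/(R_s + R_p) = 7.71 × 0.04328 = 0.3337 V.
I(R1) = V_A / R1 = 0.3337/1.55 = 0.2153 µA.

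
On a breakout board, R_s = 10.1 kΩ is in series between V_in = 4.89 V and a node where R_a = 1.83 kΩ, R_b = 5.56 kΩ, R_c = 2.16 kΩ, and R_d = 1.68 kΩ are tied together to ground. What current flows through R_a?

I ≈ 0.140 mA

Combine the parallel branches: R_p = (1/1.83 + 1/5.56 + 1/2.16 + 1/1.68)⁻¹ = 0.5604 kΩ.
Node voltage V_A = V_in · R_p/(R_s + R_p) = 4.89 × 0.05257 = 0.2571 V.
I(R_a) = V_A / R_a = 0.2571/1.83 = 0.1405 mA.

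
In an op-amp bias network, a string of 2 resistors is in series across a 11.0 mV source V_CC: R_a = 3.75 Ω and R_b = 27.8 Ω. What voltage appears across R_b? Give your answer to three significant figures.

V ≈ 9.69 mV

ΣR = 3.75 + 27.8 = 31.55 Ω.
V = V_CC · R/ΣR = 11.0 × 0.8811 = 9.693 mV.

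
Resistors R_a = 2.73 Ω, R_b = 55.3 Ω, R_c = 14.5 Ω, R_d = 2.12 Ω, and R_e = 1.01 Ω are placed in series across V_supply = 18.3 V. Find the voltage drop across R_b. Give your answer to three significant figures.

V ≈ 13.4 V

ΣR = 2.73 + 55.3 + 14.5 + 2.12 + 1.01 = 75.66 Ω.
V = V_supply · R/ΣR = 18.3 × 0.7309 = 13.38 V.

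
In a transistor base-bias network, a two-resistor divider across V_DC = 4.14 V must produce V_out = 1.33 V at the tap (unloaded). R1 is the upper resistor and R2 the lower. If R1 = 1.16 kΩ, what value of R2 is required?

Required fraction k = V_out/V_DC = 0.3213.
Rearranging, R2 = R1·k/(1−k) = 1.16 × 0.4733 = 0.5490 kΩ.

R2 ≈ 0.549 kΩ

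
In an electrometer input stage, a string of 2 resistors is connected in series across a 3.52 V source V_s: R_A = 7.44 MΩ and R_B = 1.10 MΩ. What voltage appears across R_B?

ΣR = 7.44 + 1.10 = 8.540 MΩ.
V = V_s · R/ΣR = 3.52 × 0.1288 = 0.4534 V.

V ≈ 0.453 V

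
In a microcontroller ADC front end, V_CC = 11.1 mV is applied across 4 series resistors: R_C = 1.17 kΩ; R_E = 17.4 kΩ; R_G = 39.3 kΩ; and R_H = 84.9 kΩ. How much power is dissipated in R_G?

P ≈ 0.238 nW

Series current I = V_CC/ΣR = 11.1/142.8 = 0.07775 µA.
V(R_G) = I·R = 3.055 mV; P = V·I = 3.055 × 0.07775 = 0.2376 nW.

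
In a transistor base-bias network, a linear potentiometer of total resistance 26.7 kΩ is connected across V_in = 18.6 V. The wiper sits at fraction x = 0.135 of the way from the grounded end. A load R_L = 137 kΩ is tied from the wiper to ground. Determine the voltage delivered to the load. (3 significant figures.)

Split the track: R_lower = x·R_p = 3.605 kΩ, R_upper = (1−x)·R_p = 23.10 kΩ.
(x·R_p) ‖ R_L = 3.512 kΩ.
V_out = 18.6 × 3.512/(23.10 + 3.512) = 2.455 V.
(Unloaded: V_out = x·V_in = 2.51 V.)

V_out ≈ 2.46 V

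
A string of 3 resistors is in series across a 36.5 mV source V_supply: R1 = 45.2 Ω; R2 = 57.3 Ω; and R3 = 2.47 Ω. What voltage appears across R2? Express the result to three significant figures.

ΣR = 45.2 + 57.3 + 2.47 = 105.0 Ω.
Voltage divider: V = V_supply · (57.30 / 105.0) = 36.5 × 0.5459 = 19.92 mV.

V ≈ 19.9 mV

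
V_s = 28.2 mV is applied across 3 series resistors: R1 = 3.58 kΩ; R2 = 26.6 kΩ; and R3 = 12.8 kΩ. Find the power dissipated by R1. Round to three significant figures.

The common current is I = 28.2/42.98 = 0.6561 µA.
V(R1) = I·R = 2.349 mV; P = V·I = 2.349 × 0.6561 = 1.541 nW.

P ≈ 1.54 nW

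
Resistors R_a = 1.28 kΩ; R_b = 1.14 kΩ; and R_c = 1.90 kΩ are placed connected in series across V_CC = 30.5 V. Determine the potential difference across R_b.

ΣR = 1.28 + 1.14 + 1.90 = 4.320 kΩ.
By the voltage-divider rule, V = 30.5 × 1.140/4.320 = 8.049 V.

V ≈ 8.05 V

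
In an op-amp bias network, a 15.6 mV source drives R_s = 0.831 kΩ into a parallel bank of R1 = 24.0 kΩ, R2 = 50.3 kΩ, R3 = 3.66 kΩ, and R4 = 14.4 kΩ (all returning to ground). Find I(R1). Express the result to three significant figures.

I ≈ 0.487 µA

Parallel bank: R_p = 1/(1/24.0 + 1/50.3 + 1/3.66 + 1/14.4) = 2.474 kΩ.
V_A by voltage divider: V_A = 15.6 × 2.474/(0.831 + 2.474) = 11.68 mV.
I(R1) = V_A / R1 = 11.68/24.0 = 0.4866 µA.
(Check via current divider: I_total = 4.720 µA; share G_k/ΣG = 0.1031 → same result.)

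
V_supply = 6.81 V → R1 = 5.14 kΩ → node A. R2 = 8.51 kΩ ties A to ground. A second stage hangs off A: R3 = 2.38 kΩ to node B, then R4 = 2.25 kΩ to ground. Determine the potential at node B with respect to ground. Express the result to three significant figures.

The second stage (R3 + R4 = 4.630 kΩ) loads node A in parallel with R2.
Effective lower resistance at A: R2 ‖ 4.630 = 2.999 kΩ.
So V_A = 6.81 × 0.3684 = 2.509 V.
Stage 2 is unloaded, so V_B = V_A · R4/(R3+R4) = 2.509 × 2.25/4.630 = 1.219 V.

V_B ≈ 1.22 V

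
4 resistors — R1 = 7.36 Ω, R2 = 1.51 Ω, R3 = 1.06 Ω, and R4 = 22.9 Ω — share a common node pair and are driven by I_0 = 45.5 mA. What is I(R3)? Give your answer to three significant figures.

Conductances: ΣG = 1/7.36 + 1/1.51 + 1/1.06 + 1/22.9 = 1.785 (1/Ω).
By the current-divider rule, I = I_0 · G_k/ΣG = 45.5 × 0.5285 = 24.04 mA.

I ≈ 24.0 mA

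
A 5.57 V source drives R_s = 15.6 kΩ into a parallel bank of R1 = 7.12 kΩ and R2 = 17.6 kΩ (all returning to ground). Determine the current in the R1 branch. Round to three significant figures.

I ≈ 0.192 mA

Equivalent of the parallel group: R_p = 5.069 kΩ.
V_A by voltage divider: V_A = 5.57 × 5.069/(15.6 + 5.069) = 1.366 V.
I(R1) = V_A / R1 = 1.366/7.12 = 0.1919 mA.
(Equivalently: I_total = 0.2695 mA, then current-divider fraction G_k/ΣG = 0.7120.)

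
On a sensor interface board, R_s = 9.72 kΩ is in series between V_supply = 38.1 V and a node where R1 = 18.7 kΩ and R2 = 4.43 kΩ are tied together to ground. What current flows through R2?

I ≈ 2.32 mA

Parallel bank: R_p = 1/(1/18.7 + 1/4.43) = 3.582 kΩ.
V_A = 38.1 × 3.582/13.30 = 10.26 V.
Branch current I = V_A/R2 = 10.26/4.43 = 2.316 mA.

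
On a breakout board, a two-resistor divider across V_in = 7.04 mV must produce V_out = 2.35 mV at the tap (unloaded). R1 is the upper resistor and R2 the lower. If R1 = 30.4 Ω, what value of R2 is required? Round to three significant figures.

R2 ≈ 15.2 Ω

The divider ratio is R2/(R1+R2) = 2.35/7.04 = 0.3338.
So R2 = R1 · V_out/(V_in − V_out) = 30.4 × 2.35/(7.04 − 2.35) = 30.4 × 0.5011 = 15.23 Ω.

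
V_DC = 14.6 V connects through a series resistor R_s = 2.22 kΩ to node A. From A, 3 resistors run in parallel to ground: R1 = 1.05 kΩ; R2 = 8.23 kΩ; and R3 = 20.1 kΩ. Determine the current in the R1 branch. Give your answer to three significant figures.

Equivalent of the parallel group: R_p = 0.8900 kΩ.
V_A = 14.6 × 0.8900/3.110 = 4.178 V.
I(R1) = V_A / R1 = 4.178/1.05 = 3.979 mA.

I ≈ 3.98 mA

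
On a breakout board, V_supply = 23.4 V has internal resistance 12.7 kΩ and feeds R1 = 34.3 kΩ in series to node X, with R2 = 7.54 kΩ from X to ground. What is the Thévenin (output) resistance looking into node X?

R_th ≈ 6.50 kΩ

R1' = 12.7 + 34.3 = 47.00 kΩ (source resistance + R1).
Looking into X with the source shorted: R_th = R1'·R2/(R1'+R2) = 47.00 × 7.54/54.54 = 6.498 kΩ.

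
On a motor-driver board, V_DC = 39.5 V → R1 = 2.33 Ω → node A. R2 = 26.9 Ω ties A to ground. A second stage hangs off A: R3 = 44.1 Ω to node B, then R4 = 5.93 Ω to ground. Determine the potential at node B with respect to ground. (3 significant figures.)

V_B ≈ 4.13 V

Looking into the second stage from A: R3 + R4 = 50.03 Ω appears in parallel with R2.
Effective lower resistance at A: R2 ‖ 50.03 = 17.49 Ω.
So V_A = 39.5 × 0.8825 = 34.86 V.
Stage 2 is unloaded, so V_B = V_A · R4/(R3+R4) = 34.86 × 5.93/50.03 = 4.132 V.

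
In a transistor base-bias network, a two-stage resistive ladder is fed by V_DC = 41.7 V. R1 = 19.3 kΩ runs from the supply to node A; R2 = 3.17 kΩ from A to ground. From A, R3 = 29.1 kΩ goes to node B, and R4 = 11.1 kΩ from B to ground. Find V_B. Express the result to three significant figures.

V_B ≈ 1.52 V

The second stage (R3 + R4 = 40.20 kΩ) loads node A in parallel with R2.
R2 ‖ (R3+R4) = 2.938 kΩ.
V_A = 41.7 × 2.938/(19.3 + 2.938) = 5.510 V.
Then the unloaded second divider: V_B = V_A × R4/(R3+R4) = 5.510 × 0.2761 = 1.521 V.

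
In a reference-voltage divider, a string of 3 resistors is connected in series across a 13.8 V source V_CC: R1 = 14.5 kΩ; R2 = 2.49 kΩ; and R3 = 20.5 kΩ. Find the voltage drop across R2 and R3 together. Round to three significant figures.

ΣR = 14.5 + 2.49 + 20.5 = 37.49 kΩ.
R_{R2..R3} = 2.49 + 20.5 = 22.99 kΩ.
By the voltage-divider rule, V = 13.8 × 22.99/37.49 = 8.463 V.

V ≈ 8.46 V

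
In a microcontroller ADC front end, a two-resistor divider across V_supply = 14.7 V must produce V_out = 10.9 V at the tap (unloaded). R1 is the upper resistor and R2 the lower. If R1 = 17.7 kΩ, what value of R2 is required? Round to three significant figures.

R2 ≈ 50.8 kΩ

Required fraction k = V_out/V_supply = 0.7415.
R2 = R1 · 0.7415/(1 − 0.7415) = 50.77 kΩ.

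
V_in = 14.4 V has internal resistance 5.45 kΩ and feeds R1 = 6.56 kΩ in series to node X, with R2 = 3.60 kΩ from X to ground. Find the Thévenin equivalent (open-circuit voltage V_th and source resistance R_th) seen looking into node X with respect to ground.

R1' = 5.45 + 6.56 = 12.01 kΩ (source resistance + R1).
Open-circuit (no load on X): V_th = V_in · R2/(R1' + R2) = 14.4 × 3.60/(12.01 + 3.60) = 3.321 V.
Zeroing V_in shorts the top of R1' to ground, so R_th = R1' ‖ R2 = 2.770 kΩ.

V_th ≈ 3.32 V, R_th ≈ 2.77 kΩ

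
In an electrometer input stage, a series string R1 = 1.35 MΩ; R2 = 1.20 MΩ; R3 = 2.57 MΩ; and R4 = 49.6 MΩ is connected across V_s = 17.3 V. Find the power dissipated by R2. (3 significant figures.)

Series current I = V_s/ΣR = 17.3/54.72 = 0.3162 µA.
P(R2) = I²·R2 = (0.3162)² × 1.20 = 0.1199 µW.

P ≈ 0.120 µW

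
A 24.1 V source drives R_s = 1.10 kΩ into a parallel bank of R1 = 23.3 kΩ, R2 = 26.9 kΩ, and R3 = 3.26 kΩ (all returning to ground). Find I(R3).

I ≈ 5.19 mA

Parallel bank: R_p = 1/(1/23.3 + 1/26.9 + 1/3.26) = 2.585 kΩ.
V_A = 24.1 × 2.585/3.685 = 16.91 V.
Branch current I = V_A/R3 = 16.91/3.26 = 5.186 mA.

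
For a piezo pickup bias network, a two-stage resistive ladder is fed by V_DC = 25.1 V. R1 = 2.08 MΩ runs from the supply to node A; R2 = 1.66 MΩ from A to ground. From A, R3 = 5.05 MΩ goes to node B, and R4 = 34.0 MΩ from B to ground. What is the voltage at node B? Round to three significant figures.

The second stage (R3 + R4 = 39.05 MΩ) loads node A in parallel with R2.
R2 ‖ (R3+R4) = 1.592 MΩ.
So V_A = 25.1 × 0.4336 = 10.88 V.
V_B = V_A × 0.8707 = 9.476 V.

V_B ≈ 9.48 V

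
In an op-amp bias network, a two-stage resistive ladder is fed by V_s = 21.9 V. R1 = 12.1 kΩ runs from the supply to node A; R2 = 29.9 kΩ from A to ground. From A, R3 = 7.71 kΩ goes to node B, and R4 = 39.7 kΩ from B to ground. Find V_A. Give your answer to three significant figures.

V_A ≈ 13.2 V

The second stage (R3 + R4 = 47.41 kΩ) loads node A in parallel with R2.
R2 ‖ (R3+R4) = 18.34 kΩ.
First divider: V_A = V_s · 18.34/(12.1 + 18.34) = 13.19 V.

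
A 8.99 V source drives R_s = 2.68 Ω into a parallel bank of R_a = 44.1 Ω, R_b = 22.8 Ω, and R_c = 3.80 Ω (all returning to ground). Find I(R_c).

Equivalent of the parallel group: R_p = 3.033 Ω.
V_A by voltage divider: V_A = 8.99 × 3.033/(2.68 + 3.033) = 4.773 V.
Branch current I = V_A/R_c = 4.773/3.80 = 1.256 A.

I ≈ 1.26 A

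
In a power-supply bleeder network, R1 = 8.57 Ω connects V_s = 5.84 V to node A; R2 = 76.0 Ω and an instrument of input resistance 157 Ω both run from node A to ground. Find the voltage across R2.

First combine the lower leg with the load: R2 ‖ R_L = 51.21 Ω.
Voltage divider with the loaded lower leg: V_out = 5.84 × 51.21/(8.57 + 51.21) = 5.84 × 0.8566 = 5.003 V.
(Unloaded it would be 5.25 V; the load pulls it down.)

V_out ≈ 5.00 V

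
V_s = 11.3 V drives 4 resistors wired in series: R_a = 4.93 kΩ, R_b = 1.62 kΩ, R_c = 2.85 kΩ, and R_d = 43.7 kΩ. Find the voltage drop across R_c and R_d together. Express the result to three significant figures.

Total series resistance ΣR = 4.93 + 1.62 + 2.85 + 43.7 = 53.10 kΩ.
R_{R_c..R_d} = 2.85 + 43.7 = 46.55 kΩ.
Voltage divider: V = V_s · (46.55 / 53.10) = 11.3 × 0.8766 = 9.906 V.

V ≈ 9.91 V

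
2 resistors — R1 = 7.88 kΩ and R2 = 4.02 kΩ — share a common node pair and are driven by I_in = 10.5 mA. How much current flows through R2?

I ≈ 6.95 mA

For two parallel branches, I_k = I_in · (other R)/(sum of R).
So I = 10.5 × 7.88/11.90 = 6.953 mA.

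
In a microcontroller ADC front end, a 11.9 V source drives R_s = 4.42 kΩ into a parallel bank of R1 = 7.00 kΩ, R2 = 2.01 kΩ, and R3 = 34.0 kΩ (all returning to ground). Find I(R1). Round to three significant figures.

I ≈ 0.429 mA

Equivalent of the parallel group: R_p = 1.493 kΩ.
V_A = 11.9 × 1.493/5.913 = 3.005 V.
Branch current I = V_A/R1 = 3.005/7.00 = 0.4292 mA.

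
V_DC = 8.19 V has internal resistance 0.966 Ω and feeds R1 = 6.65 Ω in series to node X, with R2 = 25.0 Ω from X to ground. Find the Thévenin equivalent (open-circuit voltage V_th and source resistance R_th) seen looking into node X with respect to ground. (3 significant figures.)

R1' = 0.966 + 6.65 = 7.616 Ω (source resistance + R1).
V_th is the unloaded tap voltage: V_DC · R2/(R1'+R2) = 8.19 × 0.7665 = 6.278 V.
Zeroing V_DC shorts the top of R1' to ground, so R_th = R1' ‖ R2 = 5.838 Ω.

V_th ≈ 6.28 V, R_th ≈ 5.84 Ω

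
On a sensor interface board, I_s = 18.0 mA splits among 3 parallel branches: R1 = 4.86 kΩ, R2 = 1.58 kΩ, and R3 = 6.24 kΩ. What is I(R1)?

Total conductance ΣG = 1/4.86 + 1/1.58 + 1/6.24 = 0.9989 (units of 1/kΩ).
By the current-divider rule, I = I_s · G_k/ΣG = 18.0 × 0.2060 = 3.708 mA.

I ≈ 3.71 mA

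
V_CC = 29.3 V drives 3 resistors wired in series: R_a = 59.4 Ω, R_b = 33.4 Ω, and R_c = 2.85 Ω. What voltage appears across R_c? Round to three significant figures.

ΣR = 59.4 + 33.4 + 2.85 = 95.65 Ω.
Voltage divider: V = V_CC · (2.850 / 95.65) = 29.3 × 0.02980 = 0.8730 V.

V ≈ 0.873 V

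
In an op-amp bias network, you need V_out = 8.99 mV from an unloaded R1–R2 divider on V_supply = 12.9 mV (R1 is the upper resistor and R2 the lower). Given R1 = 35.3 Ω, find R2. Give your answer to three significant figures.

R2 ≈ 81.2 Ω

V_out/V_supply = R2/(R1+R2) = 0.6969.
So R2 = R1 · V_out/(V_supply − V_out) = 35.3 × 8.99/(12.9 − 8.99) = 35.3 × 2.299 = 81.16 Ω.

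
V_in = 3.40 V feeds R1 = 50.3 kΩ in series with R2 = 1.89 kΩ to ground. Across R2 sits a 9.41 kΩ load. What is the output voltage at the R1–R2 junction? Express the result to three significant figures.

V_out ≈ 0.103 V

The load sits in parallel with R2, giving an effective lower resistance R2' = R2·R_L/(R2+R_L) = 1.574 kΩ.
Then V_out = V_in · R2'/(R1 + R2') = 3.40 × 1.574/51.87 = 0.1032 V.
(Unloaded it would be 0.123 V; the load pulls it down.)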